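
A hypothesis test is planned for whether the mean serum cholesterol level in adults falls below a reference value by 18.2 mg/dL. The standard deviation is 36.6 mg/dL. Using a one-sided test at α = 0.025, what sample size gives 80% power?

n = 32

For a one-sample z-test, n = ((z_α + z_β)·σ/δ)².
z_α = 1.960 (one-sided α = 0.025); z_β = 0.842 (power 80% → β = 0.2).
n = (2.802 × 36.6 / 18.2)² = 31.75
Round up: n = 32.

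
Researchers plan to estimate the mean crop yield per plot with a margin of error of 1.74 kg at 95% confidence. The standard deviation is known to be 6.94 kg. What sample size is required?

62

For a mean, the margin of error is E = z·σ/√n, so n = (zσ/E)².
At 95% confidence, z = 1.960.
n = (1.960 × 6.94 / 1.74)² = 61.11
Round up: n = 62.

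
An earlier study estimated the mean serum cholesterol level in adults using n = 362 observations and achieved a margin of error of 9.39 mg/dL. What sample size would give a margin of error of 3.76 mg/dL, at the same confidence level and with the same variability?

2258

Margin of error scales as 1/√n, so n₂ = n₁·(E₁/E₂)².
n₂ = 362 × (9.39/3.76)² = 362 × 6.237 = 2257.79
Round up: n₂ = 2258.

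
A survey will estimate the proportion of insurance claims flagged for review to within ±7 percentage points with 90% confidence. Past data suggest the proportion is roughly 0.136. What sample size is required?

n = 65

For a proportion with margin E = 0.07 at 90% confidence, z = 1.645.
n = p̂(1−p̂)(z/E)² = 0.136 × 0.864 × (1.645/0.07)² = 64.89
Round up: n = 65.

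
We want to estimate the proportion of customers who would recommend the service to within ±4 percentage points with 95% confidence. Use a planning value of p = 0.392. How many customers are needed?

n = 573

For a proportion with margin E = 0.04 at 95% confidence, z = 1.960.
n = p̂(1−p̂)(z/E)² = 0.392 × 0.608 × (1.960/0.04)² = 572.24
Round up: n = 573.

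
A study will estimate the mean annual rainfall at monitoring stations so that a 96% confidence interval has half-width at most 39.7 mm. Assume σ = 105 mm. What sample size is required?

30

For a mean, the margin of error is E = z·σ/√n, so n = (zσ/E)².
At 96% confidence, z = 2.054.
n = (2.054 × 105 / 39.7)² = 29.51
Round up: n = 30.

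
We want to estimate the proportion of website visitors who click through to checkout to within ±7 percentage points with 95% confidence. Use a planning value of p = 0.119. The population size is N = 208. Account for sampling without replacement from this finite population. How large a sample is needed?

For a proportion with margin E = 0.07 at 95% confidence, z = 1.960.
n = p̂(1−p̂)(z/E)² = 0.119 × 0.881 × (1.960/0.07)² = 82.19 — call this n₀.
Finite-population correction with N = 208: n = n₀ / (1 + (n₀−1)/N) = 82.19 / 1.39 = 59.13
Round up: n = 60.

60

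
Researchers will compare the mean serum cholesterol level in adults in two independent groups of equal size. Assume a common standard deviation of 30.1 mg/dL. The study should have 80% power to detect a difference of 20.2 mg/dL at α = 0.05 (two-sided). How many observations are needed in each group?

For two equal groups, n per group = 2·((z_{α/2} + z_β)·σ/δ)².
z_{α/2} = 1.960; z_β = 0.842 (power 80%).
n = 2 × (2.802 × 30.1 / 20.2)² = 2 × 17.43 = 34.86
Round up: n = 35 per group.

35 per group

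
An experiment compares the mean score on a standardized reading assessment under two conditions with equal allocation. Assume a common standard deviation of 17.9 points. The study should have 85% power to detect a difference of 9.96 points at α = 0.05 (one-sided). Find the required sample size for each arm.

For two equal groups, n per group = 2·((z_α + z_β)·σ/δ)².
z_α = 1.645; z_β = 1.036 (power 85%).
n = 2 × (2.681 × 17.9 / 9.96)² = 2 × 23.22 = 46.44
Round up: n = 47 per group.

47 per group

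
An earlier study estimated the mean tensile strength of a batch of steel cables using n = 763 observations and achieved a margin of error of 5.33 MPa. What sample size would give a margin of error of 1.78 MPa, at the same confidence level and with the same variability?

Margin of error scales as 1/√n, so n₂ = n₁·(E₁/E₂)².
n₂ = 763 × (5.33/1.78)² = 763 × 8.966 = 6841.06
Round up: n₂ = 6842.

6842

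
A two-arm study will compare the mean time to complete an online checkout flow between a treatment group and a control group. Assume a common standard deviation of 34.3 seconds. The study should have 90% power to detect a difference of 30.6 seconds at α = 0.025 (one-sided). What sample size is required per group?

For two equal groups, n per group = 2·((z_α + z_β)·σ/δ)².
z_α = 1.960; z_β = 1.282 (power 90%).
n = 2 × (3.242 × 34.3 / 30.6)² = 2 × 13.21 = 26.42
Round up: n = 27 per group.

27 per group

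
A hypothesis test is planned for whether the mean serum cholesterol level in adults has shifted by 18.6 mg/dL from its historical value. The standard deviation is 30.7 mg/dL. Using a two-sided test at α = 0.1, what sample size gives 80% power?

n = 17

For a one-sample z-test, n = ((z_{α/2} + z_β)·σ/δ)².
z_{α/2} = 1.645 (two-sided α = 0.1); z_β = 0.842 (power 80% → β = 0.2).
n = (2.487 × 30.7 / 18.6)² = 16.85
Round up: n = 17.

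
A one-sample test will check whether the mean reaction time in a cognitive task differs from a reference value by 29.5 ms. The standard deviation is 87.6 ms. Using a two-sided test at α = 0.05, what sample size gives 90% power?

93

For a one-sample z-test, n = ((z_{α/2} + z_β)·σ/δ)².
z_{α/2} = 1.960 (two-sided α = 0.05); z_β = 1.282 (power 90% → β = 0.1).
n = (3.242 × 87.6 / 29.5)² = 92.68
Round up: n = 93.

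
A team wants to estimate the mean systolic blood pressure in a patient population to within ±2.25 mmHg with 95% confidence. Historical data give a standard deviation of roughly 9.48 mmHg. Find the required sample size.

For a mean, the margin of error is E = z·σ/√n, so n = (zσ/E)².
At 95% confidence, z = 1.960.
n = (1.960 × 9.48 / 2.25)² = 68.20
Round up: n = 69.

69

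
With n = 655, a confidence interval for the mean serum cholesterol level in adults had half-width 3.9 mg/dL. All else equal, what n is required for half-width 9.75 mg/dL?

n = 105

Margin of error scales as 1/√n, so n₂ = n₁·(E₁/E₂)².
n₂ = 655 × (3.9/9.75)² = 655 × 0.16 = 104.80
Round up: n₂ = 105.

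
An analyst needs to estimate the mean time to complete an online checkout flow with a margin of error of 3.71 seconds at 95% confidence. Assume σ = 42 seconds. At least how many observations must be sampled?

For a mean, the margin of error is E = z·σ/√n, so n = (zσ/E)².
At 95% confidence, z = 1.960.
n = (1.960 × 42 / 3.71)² = 492.34
Round up: n = 493.

493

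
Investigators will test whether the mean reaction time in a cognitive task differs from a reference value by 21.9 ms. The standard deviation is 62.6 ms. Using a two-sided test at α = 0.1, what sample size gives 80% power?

For a one-sample z-test, n = ((z_{α/2} + z_β)·σ/δ)².
z_{α/2} = 1.645 (two-sided α = 0.1); z_β = 0.842 (power 80% → β = 0.2).
n = (2.487 × 62.6 / 21.9)² = 50.54
Round up: n = 51.

51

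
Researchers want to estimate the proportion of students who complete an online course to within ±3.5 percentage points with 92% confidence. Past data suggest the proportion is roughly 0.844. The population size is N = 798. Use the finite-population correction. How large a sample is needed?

234

For a proportion with margin E = 0.035 at 92% confidence, z = 1.751.
n = p̂(1−p̂)(z/E)² = 0.844 × 0.156 × (1.751/0.035)² = 329.54 — call this n₀.
Finite-population correction with N = 798: n = n₀ / (1 + (n₀−1)/N) = 329.54 / 1.412 = 233.39
Round up: n = 234.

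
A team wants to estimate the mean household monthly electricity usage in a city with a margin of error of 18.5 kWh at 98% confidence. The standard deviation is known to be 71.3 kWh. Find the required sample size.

For a mean, the margin of error is E = z·σ/√n, so n = (zσ/E)².
At 98% confidence, z = 2.326.
n = (2.326 × 71.3 / 18.5)² = 80.36
Round up: n = 81.

n = 81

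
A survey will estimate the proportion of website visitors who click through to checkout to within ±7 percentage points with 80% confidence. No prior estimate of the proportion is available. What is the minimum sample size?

84

For a proportion with margin E = 0.07 at 80% confidence, z = 1.282.
With no prior estimate, use p = 0.5, which maximizes p(1−p) at 0.25.
n = 0.25 × (z/E)² = 0.25 × (1.282/0.07)² = 83.85
Round up: n = 84.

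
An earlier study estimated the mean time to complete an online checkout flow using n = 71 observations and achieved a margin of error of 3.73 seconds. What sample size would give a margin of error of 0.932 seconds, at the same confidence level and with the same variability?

1138

Margin of error scales as 1/√n, so n₂ = n₁·(E₁/E₂)².
n₂ = 71 × (3.73/0.932)² = 71 × 16.02 = 1137.42
Round up: n₂ = 1138.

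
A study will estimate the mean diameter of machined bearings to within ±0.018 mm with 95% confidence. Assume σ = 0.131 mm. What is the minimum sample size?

204

For a mean, the margin of error is E = z·σ/√n, so n = (zσ/E)².
At 95% confidence, z = 1.960.
n = (1.960 × 0.131 / 0.018)² = 203.47
Round up: n = 204.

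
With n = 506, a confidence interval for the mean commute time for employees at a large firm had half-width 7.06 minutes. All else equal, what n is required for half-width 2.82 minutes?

3172

Margin of error scales as 1/√n, so n₂ = n₁·(E₁/E₂)².
n₂ = 506 × (7.06/2.82)² = 506 × 6.268 = 3171.61
Round up: n₂ = 3172.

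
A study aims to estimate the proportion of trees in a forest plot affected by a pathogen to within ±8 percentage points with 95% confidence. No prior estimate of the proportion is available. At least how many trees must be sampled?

For a proportion with margin E = 0.08 at 95% confidence, z = 1.960.
With no prior estimate, use p = 0.5, which maximizes p(1−p) at 0.25.
n = 0.25 × (z/E)² = 0.25 × (1.960/0.08)² = 150.06
Round up: n = 151.

n = 151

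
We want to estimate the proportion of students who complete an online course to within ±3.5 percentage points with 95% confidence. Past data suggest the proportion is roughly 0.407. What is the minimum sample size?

757

For a proportion with margin E = 0.035 at 95% confidence, z = 1.960.
n = p̂(1−p̂)(z/E)² = 0.407 × 0.593 × (1.960/0.035)² = 756.88
Round up: n = 757.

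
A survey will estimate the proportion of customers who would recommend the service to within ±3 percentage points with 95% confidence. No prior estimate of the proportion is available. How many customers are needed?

For a proportion with margin E = 0.03 at 95% confidence, z = 1.960.
With no prior estimate, use p = 0.5, which maximizes p(1−p) at 0.25.
n = 0.25 × (z/E)² = 0.25 × (1.960/0.03)² = 1067.11
Round up: n = 1068.

n = 1068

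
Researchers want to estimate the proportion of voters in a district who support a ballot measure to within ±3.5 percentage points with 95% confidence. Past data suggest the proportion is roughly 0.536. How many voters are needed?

n = 780

For a proportion with margin E = 0.035 at 95% confidence, z = 1.960.
n = p̂(1−p̂)(z/E)² = 0.536 × 0.464 × (1.960/0.035)² = 779.94
Round up: n = 780.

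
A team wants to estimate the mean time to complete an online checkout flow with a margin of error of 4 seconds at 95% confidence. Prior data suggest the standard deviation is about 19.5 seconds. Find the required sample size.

For a mean, the margin of error is E = z·σ/√n, so n = (zσ/E)².
At 95% confidence, z = 1.960.
n = (1.960 × 19.5 / 4)² = 91.30
Round up: n = 92.

n = 92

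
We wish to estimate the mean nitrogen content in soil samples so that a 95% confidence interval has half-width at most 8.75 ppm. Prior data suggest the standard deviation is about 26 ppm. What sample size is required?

34

For a mean, the margin of error is E = z·σ/√n, so n = (zσ/E)².
At 95% confidence, z = 1.960.
n = (1.960 × 26 / 8.75)² = 33.92
Round up: n = 34.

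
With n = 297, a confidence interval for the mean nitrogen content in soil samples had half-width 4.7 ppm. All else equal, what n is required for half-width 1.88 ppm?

1857

Margin of error scales as 1/√n, so n₂ = n₁·(E₁/E₂)².
n₂ = 297 × (4.7/1.88)² = 297 × 6.25 = 1856.25
Round up: n₂ = 1857.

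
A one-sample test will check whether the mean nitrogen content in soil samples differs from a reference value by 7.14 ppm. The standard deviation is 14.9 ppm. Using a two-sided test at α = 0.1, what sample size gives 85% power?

32

For a one-sample z-test, n = ((z_{α/2} + z_β)·σ/δ)².
z_{α/2} = 1.645 (two-sided α = 0.1); z_β = 1.036 (power 85% → β = 0.15).
n = (2.681 × 14.9 / 7.14)² = 31.30
Round up: n = 32.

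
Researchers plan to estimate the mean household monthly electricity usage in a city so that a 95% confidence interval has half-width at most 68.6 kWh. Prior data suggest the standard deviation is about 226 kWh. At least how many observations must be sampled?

For a mean, the margin of error is E = z·σ/√n, so n = (zσ/E)².
At 95% confidence, z = 1.960.
n = (1.960 × 226 / 68.6)² = 41.69
Round up: n = 42.

n = 42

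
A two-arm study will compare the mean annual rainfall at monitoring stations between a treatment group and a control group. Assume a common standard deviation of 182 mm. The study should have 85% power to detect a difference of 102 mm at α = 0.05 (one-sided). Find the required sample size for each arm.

46 per group

For two equal groups, n per group = 2·((z_α + z_β)·σ/δ)².
z_α = 1.645; z_β = 1.036 (power 85%).
n = 2 × (2.681 × 182 / 102)² = 2 × 22.88 = 45.76
Round up: n = 46 per group.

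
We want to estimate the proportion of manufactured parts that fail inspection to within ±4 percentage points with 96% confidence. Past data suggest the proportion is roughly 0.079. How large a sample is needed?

192

For a proportion with margin E = 0.04 at 96% confidence, z = 2.054.
n = p̂(1−p̂)(z/E)² = 0.079 × 0.921 × (2.054/0.04)² = 191.85
Round up: n = 192.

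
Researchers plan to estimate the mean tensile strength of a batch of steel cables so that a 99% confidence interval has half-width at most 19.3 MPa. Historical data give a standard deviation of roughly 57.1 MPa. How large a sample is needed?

For a mean, the margin of error is E = z·σ/√n, so n = (zσ/E)².
At 99% confidence, z = 2.576.
n = (2.576 × 57.1 / 19.3)² = 58.08
Round up: n = 59.

59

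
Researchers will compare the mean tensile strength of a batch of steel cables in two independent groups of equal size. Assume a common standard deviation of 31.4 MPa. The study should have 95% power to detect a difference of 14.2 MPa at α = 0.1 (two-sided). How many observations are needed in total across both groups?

For two equal groups, n per group = 2·((z_{α/2} + z_β)·σ/δ)².
z_{α/2} = 1.645; z_β = 1.645 (power 95%).
n = 2 × (3.290 × 31.4 / 14.2)² = 2 × 52.93 = 105.86
Round up: n = 106 per group.
Total across both groups: 2 × 106 = 212.

212 total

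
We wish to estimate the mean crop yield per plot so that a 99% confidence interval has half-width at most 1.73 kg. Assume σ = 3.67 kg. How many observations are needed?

For a mean, the margin of error is E = z·σ/√n, so n = (zσ/E)².
At 99% confidence, z = 2.576.
n = (2.576 × 3.67 / 1.73)² = 29.86
Round up: n = 30.

30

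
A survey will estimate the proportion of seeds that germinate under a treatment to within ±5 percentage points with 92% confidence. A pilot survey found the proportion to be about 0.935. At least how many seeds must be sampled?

For a proportion with margin E = 0.05 at 92% confidence, z = 1.751.
n = p̂(1−p̂)(z/E)² = 0.935 × 0.065 × (1.751/0.05)² = 74.53
Round up: n = 75.

75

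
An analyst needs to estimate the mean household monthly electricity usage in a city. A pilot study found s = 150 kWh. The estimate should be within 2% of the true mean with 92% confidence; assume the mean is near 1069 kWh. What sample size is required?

For a mean, the margin of error is E = z·σ/√n, so n = (zσ/E)².
At 92% confidence, z = 1.751.
E = 2% of 1069 = 21.38 kWh.
n = (1.751 × 150 / 21.38)² = 150.92
Round up: n = 151.

151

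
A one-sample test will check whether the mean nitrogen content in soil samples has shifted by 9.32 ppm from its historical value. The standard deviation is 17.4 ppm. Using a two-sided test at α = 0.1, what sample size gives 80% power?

22

For a one-sample z-test, n = ((z_{α/2} + z_β)·σ/δ)².
z_{α/2} = 1.645 (two-sided α = 0.1); z_β = 0.842 (power 80% → β = 0.2).
n = (2.487 × 17.4 / 9.32)² = 21.56
Round up: n = 22.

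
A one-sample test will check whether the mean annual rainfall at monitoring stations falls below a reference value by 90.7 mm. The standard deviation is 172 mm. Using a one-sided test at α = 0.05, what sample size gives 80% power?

23

For a one-sample z-test, n = ((z_α + z_β)·σ/δ)².
z_α = 1.645 (one-sided α = 0.05); z_β = 0.842 (power 80% → β = 0.2).
n = (2.487 × 172 / 90.7)² = 22.24
Round up: n = 23.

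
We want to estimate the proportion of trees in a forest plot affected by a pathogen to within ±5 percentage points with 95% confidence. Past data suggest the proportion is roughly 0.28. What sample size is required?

For a proportion with margin E = 0.05 at 95% confidence, z = 1.960.
n = p̂(1−p̂)(z/E)² = 0.28 × 0.72 × (1.960/0.05)² = 309.79
Round up: n = 310.

310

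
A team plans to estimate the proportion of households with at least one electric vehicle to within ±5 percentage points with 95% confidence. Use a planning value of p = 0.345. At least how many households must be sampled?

n = 348

For a proportion with margin E = 0.05 at 95% confidence, z = 1.960.
n = p̂(1−p̂)(z/E)² = 0.345 × 0.655 × (1.960/0.05)² = 347.24
Round up: n = 348.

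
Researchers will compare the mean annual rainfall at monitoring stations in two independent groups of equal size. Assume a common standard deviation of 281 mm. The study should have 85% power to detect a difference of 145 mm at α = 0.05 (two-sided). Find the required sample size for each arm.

For two equal groups, n per group = 2·((z_{α/2} + z_β)·σ/δ)².
z_{α/2} = 1.960; z_β = 1.036 (power 85%).
n = 2 × (2.996 × 281 / 145)² = 2 × 33.71 = 67.42
Round up: n = 68 per group.

68 per group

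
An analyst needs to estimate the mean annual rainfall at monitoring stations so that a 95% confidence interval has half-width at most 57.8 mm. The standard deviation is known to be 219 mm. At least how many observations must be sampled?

For a mean, the margin of error is E = z·σ/√n, so n = (zσ/E)².
At 95% confidence, z = 1.960.
n = (1.960 × 219 / 57.8)² = 55.15
Round up: n = 56.

56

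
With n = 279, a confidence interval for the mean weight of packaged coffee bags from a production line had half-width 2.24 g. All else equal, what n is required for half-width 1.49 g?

Margin of error scales as 1/√n, so n₂ = n₁·(E₁/E₂)².
n₂ = 279 × (2.24/1.49)² = 279 × 2.26 = 630.54
Round up: n₂ = 631.

631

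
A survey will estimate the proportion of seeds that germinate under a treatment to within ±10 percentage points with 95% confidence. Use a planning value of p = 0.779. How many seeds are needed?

67

For a proportion with margin E = 0.1 at 95% confidence, z = 1.960.
n = p̂(1−p̂)(z/E)² = 0.779 × 0.221 × (1.960/0.1)² = 66.14
Round up: n = 67.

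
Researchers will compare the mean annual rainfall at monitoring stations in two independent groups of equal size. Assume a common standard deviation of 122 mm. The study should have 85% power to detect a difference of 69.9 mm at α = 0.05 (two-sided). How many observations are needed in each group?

55 per group

For two equal groups, n per group = 2·((z_{α/2} + z_β)·σ/δ)².
z_{α/2} = 1.960; z_β = 1.036 (power 85%).
n = 2 × (2.996 × 122 / 69.9)² = 2 × 27.34 = 54.68
Round up: n = 55 per group.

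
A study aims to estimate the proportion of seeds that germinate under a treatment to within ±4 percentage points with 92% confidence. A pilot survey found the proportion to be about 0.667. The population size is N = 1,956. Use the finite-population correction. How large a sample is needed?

For a proportion with margin E = 0.04 at 92% confidence, z = 1.751.
n = p̂(1−p̂)(z/E)² = 0.667 × 0.333 × (1.751/0.04)² = 425.62 — call this n₀.
Finite-population correction with N = 1,956: n = n₀ / (1 + (n₀−1)/N) = 425.62 / 1.217 = 349.73
Round up: n = 350.

350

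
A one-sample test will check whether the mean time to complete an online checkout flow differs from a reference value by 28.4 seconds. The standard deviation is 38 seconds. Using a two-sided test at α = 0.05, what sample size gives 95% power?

For a one-sample z-test, n = ((z_{α/2} + z_β)·σ/δ)².
z_{α/2} = 1.960 (two-sided α = 0.05); z_β = 1.645 (power 95% → β = 0.05).
n = (3.605 × 38 / 28.4)² = 23.27
Round up: n = 24.

24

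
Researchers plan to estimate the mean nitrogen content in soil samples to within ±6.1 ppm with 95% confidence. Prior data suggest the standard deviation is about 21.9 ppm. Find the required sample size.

For a mean, the margin of error is E = z·σ/√n, so n = (zσ/E)².
At 95% confidence, z = 1.960.
n = (1.960 × 21.9 / 6.1)² = 49.52
Round up: n = 50.

n = 50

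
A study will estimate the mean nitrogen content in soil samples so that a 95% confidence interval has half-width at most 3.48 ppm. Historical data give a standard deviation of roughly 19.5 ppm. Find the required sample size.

121

For a mean, the margin of error is E = z·σ/√n, so n = (zσ/E)².
At 95% confidence, z = 1.960.
n = (1.960 × 19.5 / 3.48)² = 120.62
Round up: n = 121.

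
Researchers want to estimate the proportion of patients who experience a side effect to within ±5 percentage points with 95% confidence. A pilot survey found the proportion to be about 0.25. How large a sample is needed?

289

For a proportion with margin E = 0.05 at 95% confidence, z = 1.960.
n = p̂(1−p̂)(z/E)² = 0.25 × 0.75 × (1.960/0.05)² = 288.12
Round up: n = 289.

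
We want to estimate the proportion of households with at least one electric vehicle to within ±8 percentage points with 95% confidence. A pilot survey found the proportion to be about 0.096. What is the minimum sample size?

For a proportion with margin E = 0.08 at 95% confidence, z = 1.960.
n = p̂(1−p̂)(z/E)² = 0.096 × 0.904 × (1.960/0.08)² = 52.09
Round up: n = 53.

n = 53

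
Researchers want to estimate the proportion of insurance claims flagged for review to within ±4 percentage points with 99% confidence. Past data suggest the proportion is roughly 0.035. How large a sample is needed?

n = 141

For a proportion with margin E = 0.04 at 99% confidence, z = 2.576.
n = p̂(1−p̂)(z/E)² = 0.035 × 0.965 × (2.576/0.04)² = 140.08
Round up: n = 141.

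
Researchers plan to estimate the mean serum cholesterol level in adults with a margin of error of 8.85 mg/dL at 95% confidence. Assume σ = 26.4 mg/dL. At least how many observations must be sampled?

n = 35

For a mean, the margin of error is E = z·σ/√n, so n = (zσ/E)².
At 95% confidence, z = 1.960.
n = (1.960 × 26.4 / 8.85)² = 34.18
Round up: n = 35.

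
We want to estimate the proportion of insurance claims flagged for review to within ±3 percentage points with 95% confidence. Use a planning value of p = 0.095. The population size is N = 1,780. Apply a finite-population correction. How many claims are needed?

For a proportion with margin E = 0.03 at 95% confidence, z = 1.960.
n = p̂(1−p̂)(z/E)² = 0.095 × 0.905 × (1.960/0.03)² = 366.98 — call this n₀.
Finite-population correction with N = 1,780: n = n₀ / (1 + (n₀−1)/N) = 366.98 / 1.206 = 304.30
Round up: n = 305.

305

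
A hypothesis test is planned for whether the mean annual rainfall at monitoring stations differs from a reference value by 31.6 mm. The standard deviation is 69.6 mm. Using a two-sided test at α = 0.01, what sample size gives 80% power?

n = 57

For a one-sample z-test, n = ((z_{α/2} + z_β)·σ/δ)².
z_{α/2} = 2.576 (two-sided α = 0.01); z_β = 0.842 (power 80% → β = 0.2).
n = (3.418 × 69.6 / 31.6)² = 56.67
Round up: n = 57.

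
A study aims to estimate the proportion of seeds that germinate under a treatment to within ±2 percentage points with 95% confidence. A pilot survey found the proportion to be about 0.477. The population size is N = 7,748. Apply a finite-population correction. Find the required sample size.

For a proportion with margin E = 0.02 at 95% confidence, z = 1.960.
n = p̂(1−p̂)(z/E)² = 0.477 × 0.523 × (1.960/0.02)² = 2395.92 — call this n₀.
Finite-population correction with N = 7,748: n = n₀ / (1 + (n₀−1)/N) = 2395.92 / 1.309 = 1830.34
Round up: n = 1831.

1831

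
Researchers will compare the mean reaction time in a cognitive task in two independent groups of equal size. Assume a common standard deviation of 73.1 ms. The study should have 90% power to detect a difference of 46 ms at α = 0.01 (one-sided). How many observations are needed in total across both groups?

For two equal groups, n per group = 2·((z_α + z_β)·σ/δ)².
z_α = 2.326; z_β = 1.282 (power 90%).
n = 2 × (3.608 × 73.1 / 46)² = 2 × 32.87 = 65.74
Round up: n = 66 per group.
Total across both groups: 2 × 66 = 132.

132 total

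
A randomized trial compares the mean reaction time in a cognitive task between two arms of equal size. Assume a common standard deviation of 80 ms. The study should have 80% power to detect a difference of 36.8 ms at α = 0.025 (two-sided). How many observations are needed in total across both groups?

For two equal groups, n per group = 2·((z_{α/2} + z_β)·σ/δ)².
z_{α/2} = 2.241; z_β = 0.842 (power 80%).
n = 2 × (3.083 × 80 / 36.8)² = 2 × 44.92 = 89.84
Round up: n = 90 per group.
Total across both groups: 2 × 90 = 180.

180 total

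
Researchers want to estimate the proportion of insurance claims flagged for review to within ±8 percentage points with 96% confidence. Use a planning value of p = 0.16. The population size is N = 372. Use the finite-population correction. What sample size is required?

72

For a proportion with margin E = 0.08 at 96% confidence, z = 2.054.
n = p̂(1−p̂)(z/E)² = 0.16 × 0.84 × (2.054/0.08)² = 88.60 — call this n₀.
Finite-population correction with N = 372: n = n₀ / (1 + (n₀−1)/N) = 88.60 / 1.235 = 71.74
Round up: n = 72.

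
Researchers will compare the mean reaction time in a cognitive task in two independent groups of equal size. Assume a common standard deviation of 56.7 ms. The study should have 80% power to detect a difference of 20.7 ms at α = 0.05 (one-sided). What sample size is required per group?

93 per group

For two equal groups, n per group = 2·((z_α + z_β)·σ/δ)².
z_α = 1.645; z_β = 0.842 (power 80%).
n = 2 × (2.487 × 56.7 / 20.7)² = 2 × 46.41 = 92.82
Round up: n = 93 per group.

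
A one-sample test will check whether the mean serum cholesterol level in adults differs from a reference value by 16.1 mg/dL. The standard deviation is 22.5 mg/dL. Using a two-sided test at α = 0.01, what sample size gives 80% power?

For a one-sample z-test, n = ((z_{α/2} + z_β)·σ/δ)².
z_{α/2} = 2.576 (two-sided α = 0.01); z_β = 0.842 (power 80% → β = 0.2).
n = (3.418 × 22.5 / 16.1)² = 22.82
Round up: n = 23.

23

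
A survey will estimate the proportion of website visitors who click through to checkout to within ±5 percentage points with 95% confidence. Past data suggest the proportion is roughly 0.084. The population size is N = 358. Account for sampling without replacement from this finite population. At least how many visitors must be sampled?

For a proportion with margin E = 0.05 at 95% confidence, z = 1.960.
n = p̂(1−p̂)(z/E)² = 0.084 × 0.916 × (1.960/0.05)² = 118.24 — call this n₀.
Finite-population correction with N = 358: n = n₀ / (1 + (n₀−1)/N) = 118.24 / 1.327 = 89.10
Round up: n = 90.

90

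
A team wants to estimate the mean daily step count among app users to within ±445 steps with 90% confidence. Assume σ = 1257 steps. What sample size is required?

For a mean, the margin of error is E = z·σ/√n, so n = (zσ/E)².
At 90% confidence, z = 1.645.
n = (1.645 × 1257 / 445)² = 21.59
Round up: n = 22.

22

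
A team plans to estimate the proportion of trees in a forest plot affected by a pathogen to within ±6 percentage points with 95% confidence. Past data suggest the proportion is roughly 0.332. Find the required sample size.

237

For a proportion with margin E = 0.06 at 95% confidence, z = 1.960.
n = p̂(1−p̂)(z/E)² = 0.332 × 0.668 × (1.960/0.06)² = 236.66
Round up: n = 237.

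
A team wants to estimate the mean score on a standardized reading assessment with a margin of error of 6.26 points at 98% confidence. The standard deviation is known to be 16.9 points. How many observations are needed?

For a mean, the margin of error is E = z·σ/√n, so n = (zσ/E)².
At 98% confidence, z = 2.326.
n = (2.326 × 16.9 / 6.26)² = 39.43
Round up: n = 40.

40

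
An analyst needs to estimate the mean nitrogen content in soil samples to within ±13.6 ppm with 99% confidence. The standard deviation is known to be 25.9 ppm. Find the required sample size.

n = 25

For a mean, the margin of error is E = z·σ/√n, so n = (zσ/E)².
At 99% confidence, z = 2.576.
n = (2.576 × 25.9 / 13.6)² = 24.07
Round up: n = 25.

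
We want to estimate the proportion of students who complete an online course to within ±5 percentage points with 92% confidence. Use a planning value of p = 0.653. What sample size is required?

278

For a proportion with margin E = 0.05 at 92% confidence, z = 1.751.
n = p̂(1−p̂)(z/E)² = 0.653 × 0.347 × (1.751/0.05)² = 277.89
Round up: n = 278.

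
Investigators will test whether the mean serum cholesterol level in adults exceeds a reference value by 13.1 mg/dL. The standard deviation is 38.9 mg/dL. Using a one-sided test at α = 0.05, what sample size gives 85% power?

64

For a one-sample z-test, n = ((z_α + z_β)·σ/δ)².
z_α = 1.645 (one-sided α = 0.05); z_β = 1.036 (power 85% → β = 0.15).
n = (2.681 × 38.9 / 13.1)² = 63.38
Round up: n = 64.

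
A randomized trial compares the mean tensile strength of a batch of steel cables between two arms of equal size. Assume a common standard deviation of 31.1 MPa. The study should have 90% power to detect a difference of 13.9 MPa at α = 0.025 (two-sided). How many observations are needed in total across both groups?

For two equal groups, n per group = 2·((z_{α/2} + z_β)·σ/δ)².
z_{α/2} = 2.241; z_β = 1.282 (power 90%).
n = 2 × (3.523 × 31.1 / 13.9)² = 2 × 62.13 = 124.26
Round up: n = 125 per group.
Total across both groups: 2 × 125 = 250.

250 total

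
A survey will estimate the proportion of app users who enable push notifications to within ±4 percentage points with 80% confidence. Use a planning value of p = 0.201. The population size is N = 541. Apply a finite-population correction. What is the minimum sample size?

n = 127

For a proportion with margin E = 0.04 at 80% confidence, z = 1.282.
n = p̂(1−p̂)(z/E)² = 0.201 × 0.799 × (1.282/0.04)² = 164.97 — call this n₀.
Finite-population correction with N = 541: n = n₀ / (1 + (n₀−1)/N) = 164.97 / 1.303 = 126.61
Round up: n = 127.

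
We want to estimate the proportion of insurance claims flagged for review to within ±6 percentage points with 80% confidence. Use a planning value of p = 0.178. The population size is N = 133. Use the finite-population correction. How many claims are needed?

For a proportion with margin E = 0.06 at 80% confidence, z = 1.282.
n = p̂(1−p̂)(z/E)² = 0.178 × 0.822 × (1.282/0.06)² = 66.80 — call this n₀.
Finite-population correction with N = 133: n = n₀ / (1 + (n₀−1)/N) = 66.80 / 1.495 = 44.68
Round up: n = 45.

45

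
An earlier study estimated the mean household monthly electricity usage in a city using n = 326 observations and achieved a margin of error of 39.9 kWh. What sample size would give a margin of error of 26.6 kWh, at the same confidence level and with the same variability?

n = 734

Margin of error scales as 1/√n, so n₂ = n₁·(E₁/E₂)².
n₂ = 326 × (39.9/26.6)² = 326 × 2.25 = 733.50
Round up: n₂ = 734.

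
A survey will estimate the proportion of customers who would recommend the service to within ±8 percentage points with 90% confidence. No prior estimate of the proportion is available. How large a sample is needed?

n = 106

For a proportion with margin E = 0.08 at 90% confidence, z = 1.645.
With no prior estimate, use p = 0.5, which maximizes p(1−p) at 0.25.
n = 0.25 × (z/E)² = 0.25 × (1.645/0.08)² = 105.70
Round up: n = 106.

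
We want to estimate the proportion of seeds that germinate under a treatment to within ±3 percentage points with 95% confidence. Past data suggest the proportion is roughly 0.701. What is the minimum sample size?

For a proportion with margin E = 0.03 at 95% confidence, z = 1.960.
n = p̂(1−p̂)(z/E)² = 0.701 × 0.299 × (1.960/0.03)² = 894.66
Round up: n = 895.

n = 895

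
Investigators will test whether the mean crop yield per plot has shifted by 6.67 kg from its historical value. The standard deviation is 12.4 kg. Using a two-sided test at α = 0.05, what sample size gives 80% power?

28

For a one-sample z-test, n = ((z_{α/2} + z_β)·σ/δ)².
z_{α/2} = 1.960 (two-sided α = 0.05); z_β = 0.842 (power 80% → β = 0.2).
n = (2.802 × 12.4 / 6.67)² = 27.13
Round up: n = 28.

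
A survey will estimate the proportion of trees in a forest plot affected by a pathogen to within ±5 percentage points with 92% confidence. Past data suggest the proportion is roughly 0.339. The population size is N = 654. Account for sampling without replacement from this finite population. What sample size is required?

For a proportion with margin E = 0.05 at 92% confidence, z = 1.751.
n = p̂(1−p̂)(z/E)² = 0.339 × 0.661 × (1.751/0.05)² = 274.81 — call this n₀.
Finite-population correction with N = 654: n = n₀ / (1 + (n₀−1)/N) = 274.81 / 1.419 = 193.66
Round up: n = 194.

194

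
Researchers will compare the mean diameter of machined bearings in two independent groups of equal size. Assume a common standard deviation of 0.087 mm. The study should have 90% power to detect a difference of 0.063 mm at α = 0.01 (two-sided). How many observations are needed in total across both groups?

114 total

For two equal groups, n per group = 2·((z_{α/2} + z_β)·σ/δ)².
z_{α/2} = 2.576; z_β = 1.282 (power 90%).
n = 2 × (3.858 × 0.087 / 0.063)² = 2 × 28.38 = 56.76
Round up: n = 57 per group.
Total across both groups: 2 × 57 = 114.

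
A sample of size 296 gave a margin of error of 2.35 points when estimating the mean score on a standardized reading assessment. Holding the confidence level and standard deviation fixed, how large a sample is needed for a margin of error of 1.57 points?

664

Margin of error scales as 1/√n, so n₂ = n₁·(E₁/E₂)².
n₂ = 296 × (2.35/1.57)² = 296 × 2.24 = 663.04
Round up: n₂ = 664.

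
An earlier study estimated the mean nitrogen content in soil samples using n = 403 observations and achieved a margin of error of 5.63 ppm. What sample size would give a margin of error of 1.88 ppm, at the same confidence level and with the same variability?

3615

Margin of error scales as 1/√n, so n₂ = n₁·(E₁/E₂)².
n₂ = 403 × (5.63/1.88)² = 403 × 8.968 = 3614.10
Round up: n₂ = 3615.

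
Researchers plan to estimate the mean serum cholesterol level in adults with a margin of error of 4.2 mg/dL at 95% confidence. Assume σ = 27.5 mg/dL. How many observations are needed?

n = 165

For a mean, the margin of error is E = z·σ/√n, so n = (zσ/E)².
At 95% confidence, z = 1.960.
n = (1.960 × 27.5 / 4.2)² = 164.69
Round up: n = 165.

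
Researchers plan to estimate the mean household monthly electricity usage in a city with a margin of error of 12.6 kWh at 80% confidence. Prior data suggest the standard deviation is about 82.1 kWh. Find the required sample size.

70

For a mean, the margin of error is E = z·σ/√n, so n = (zσ/E)².
At 80% confidence, z = 1.282.
n = (1.282 × 82.1 / 12.6)² = 69.78
Round up: n = 70.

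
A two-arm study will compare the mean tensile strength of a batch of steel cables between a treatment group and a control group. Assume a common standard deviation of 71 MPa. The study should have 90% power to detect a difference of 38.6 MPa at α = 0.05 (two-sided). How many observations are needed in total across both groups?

For two equal groups, n per group = 2·((z_{α/2} + z_β)·σ/δ)².
z_{α/2} = 1.960; z_β = 1.282 (power 90%).
n = 2 × (3.242 × 71 / 38.6)² = 2 × 35.56 = 71.12
Round up: n = 72 per group.
Total across both groups: 2 × 72 = 144.

144 total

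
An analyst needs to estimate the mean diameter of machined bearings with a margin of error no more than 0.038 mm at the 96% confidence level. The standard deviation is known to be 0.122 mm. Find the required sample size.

For a mean, the margin of error is E = z·σ/√n, so n = (zσ/E)².
At 96% confidence, z = 2.054.
n = (2.054 × 0.122 / 0.038)² = 43.49
Round up: n = 44.

n = 44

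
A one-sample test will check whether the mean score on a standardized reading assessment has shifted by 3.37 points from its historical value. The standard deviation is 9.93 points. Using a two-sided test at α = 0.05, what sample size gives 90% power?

For a one-sample z-test, n = ((z_{α/2} + z_β)·σ/δ)².
z_{α/2} = 1.960 (two-sided α = 0.05); z_β = 1.282 (power 90% → β = 0.1).
n = (3.242 × 9.93 / 3.37)² = 91.26
Round up: n = 92.

92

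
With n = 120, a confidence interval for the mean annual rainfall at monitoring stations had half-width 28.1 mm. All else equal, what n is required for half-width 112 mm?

n = 8

Margin of error scales as 1/√n, so n₂ = n₁·(E₁/E₂)².
n₂ = 120 × (28.1/112)² = 120 × 0.06295 = 7.55
Round up: n₂ = 8.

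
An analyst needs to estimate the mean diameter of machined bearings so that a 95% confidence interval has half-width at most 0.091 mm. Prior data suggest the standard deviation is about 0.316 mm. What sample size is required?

For a mean, the margin of error is E = z·σ/√n, so n = (zσ/E)².
At 95% confidence, z = 1.960.
n = (1.960 × 0.316 / 0.091)² = 46.32
Round up: n = 47.

47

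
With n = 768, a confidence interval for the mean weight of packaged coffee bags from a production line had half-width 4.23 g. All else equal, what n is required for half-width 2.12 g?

3058

Margin of error scales as 1/√n, so n₂ = n₁·(E₁/E₂)².
n₂ = 768 × (4.23/2.12)² = 768 × 3.981 = 3057.41
Round up: n₂ = 3058.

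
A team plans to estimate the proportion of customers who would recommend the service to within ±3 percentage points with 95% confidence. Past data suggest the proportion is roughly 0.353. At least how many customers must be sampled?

For a proportion with margin E = 0.03 at 95% confidence, z = 1.960.
n = p̂(1−p̂)(z/E)² = 0.353 × 0.647 × (1.960/0.03)² = 974.87
Round up: n = 975.

975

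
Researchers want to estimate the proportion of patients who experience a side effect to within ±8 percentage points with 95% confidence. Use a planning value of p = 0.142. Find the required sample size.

n = 74

For a proportion with margin E = 0.08 at 95% confidence, z = 1.960.
n = p̂(1−p̂)(z/E)² = 0.142 × 0.858 × (1.960/0.08)² = 73.13
Round up: n = 74.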